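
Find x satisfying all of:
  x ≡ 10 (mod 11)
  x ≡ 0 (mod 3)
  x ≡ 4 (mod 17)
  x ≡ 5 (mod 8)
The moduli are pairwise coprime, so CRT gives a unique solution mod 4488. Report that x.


Product of moduli M = 11 · 3 · 17 · 8 = 4488.
Merge one congruence at a time:
  Start: x ≡ 10 (mod 11).
  Combine with x ≡ 0 (mod 3); new modulus lcm = 33.
    Write x = 10 + 11·t and substitute into x ≡ 0 (mod 3): 11·t ≡ 0 − 10 = -10 (mod 3).
    Reduce coefficients mod 3: 2·t ≡ 2 (mod 3).
    The inverse of 2 mod 3 is 2 (since 2·2 = 4 = 1·3 + 1), so t ≡ 2·2 = 4 ≡ 1 (mod 3).
    Then x = 10 + 11·1 = 21, valid modulo lcm(11, 3) = 33: x ≡ 21 (mod 33).
  Combine with x ≡ 4 (mod 17); new modulus lcm = 561.
    Write x = 21 + 33·t and substitute into x ≡ 4 (mod 17): 33·t ≡ 4 − 21 = -17 (mod 17).
    Reduce coefficients mod 17: 16·t ≡ 0 (mod 17).
    The inverse of 16 mod 17 is 16 (since 16·16 = 256 = 15·17 + 1), so t ≡ 16·0 = 0 ≡ 0 (mod 17).
    Then x = 21 + 33·0 = 21, valid modulo lcm(33, 17) = 561: x ≡ 21 (mod 561).
  Combine with x ≡ 5 (mod 8); new modulus lcm = 4488.
    Write x = 21 + 561·t and substitute into x ≡ 5 (mod 8): 561·t ≡ 5 − 21 = -16 (mod 8).
    Reduce coefficients mod 8: 1·t ≡ 0 (mod 8).
    So t ≡ 0 (mod 8).
    Then x = 21 + 561·0 = 21, valid modulo lcm(561, 8) = 4488: x ≡ 21 (mod 4488).
Verify against each original: 21 mod 11 = 10, 21 mod 3 = 0, 21 mod 17 = 4, 21 mod 8 = 5.

x ≡ 21 (mod 4488).


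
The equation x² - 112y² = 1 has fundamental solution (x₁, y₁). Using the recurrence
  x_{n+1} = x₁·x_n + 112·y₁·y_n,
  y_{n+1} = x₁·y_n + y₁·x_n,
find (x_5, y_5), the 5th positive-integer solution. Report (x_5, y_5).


Step 1: Find the fundamental solution (x₁, y₁) of x² - 112y² = 1.
  Expand √112 as a continued fraction. a₀ = ⌊√112⌋ = 10; iterate m_{k+1} = d_k·a_k − m_k, d_{k+1} = (112 − m_{k+1}²)/d_k, a_{k+1} = ⌊(a₀ + m_{k+1})/d_{k+1}⌋ (starting m₀ = 0, d₀ = 1), with convergents p_k = a_k·p_{k-1} + p_{k-2}, q_k = a_k·q_{k-1} + q_{k-2} (p₋₁ = 1, q₋₁ = 0):
  k = 0: a₀ = 10; p₀/q₀ = 10/1; p₀² − 112·q₀² = 100 − 112 = -12.
  k = 1: m = 10, d = 12, a = ⌊(10 + 10)/12⌋ = 1; p/q = (1·10 + 1)/(1·1 + 0) = 11/1; p² − 112·q² = 121 − 112 = 9.
  k = 2: m = 2, d = 9, a = ⌊(10 + 2)/9⌋ = 1; p/q = (1·11 + 10)/(1·1 + 1) = 21/2; p² − 112·q² = 441 − 448 = -7.
  k = 3: m = 7, d = 7, a = ⌊(10 + 7)/7⌋ = 2; p/q = (2·21 + 11)/(2·2 + 1) = 53/5; p² − 112·q² = 2809 − 2800 = 9.
  k = 4: m = 7, d = 9, a = ⌊(10 + 7)/9⌋ = 1; p/q = (1·53 + 21)/(1·5 + 2) = 74/7; p² − 112·q² = 5476 − 5488 = -12.
  k = 5: m = 2, d = 12, a = ⌊(10 + 2)/12⌋ = 1; p/q = (1·74 + 53)/(1·7 + 5) = 127/12; p² − 112·q² = 16129 − 16128 = 1.
  The first convergent with p² − 112·q² = 1 gives the fundamental solution (x₁, y₁) = (127, 12).
Step 2: Apply the recurrence (x_{n+1}, y_{n+1}) = (x₁x_n + 112y₁y_n, x₁y_n + y₁x_n) repeatedly.
  From (x_1, y_1) = (127, 12): x_2 = 127·127 + 112·12·12 = 32257; y_2 = 127·12 + 12·127 = 3048.
  From (x_2, y_2) = (32257, 3048): x_3 = 127·32257 + 112·12·3048 = 8193151; y_3 = 127·3048 + 12·32257 = 774180.
  From (x_3, y_3) = (8193151, 774180): x_4 = 127·8193151 + 112·12·774180 = 2081028097; y_4 = 127·774180 + 12·8193151 = 196638672.
  From (x_4, y_4) = (2081028097, 196638672): x_5 = 127·2081028097 + 112·12·196638672 = 528572943487; y_5 = 127·196638672 + 12·2081028097 = 49945448508.
Step 3: Verify x_5² - 112·y_5² = 279389356586511295719169 - 279389356586511295719168 = 1 (should be 1). ✓

(x_1, y_1) = (127, 12); (x_5, y_5) = (528572943487, 49945448508).


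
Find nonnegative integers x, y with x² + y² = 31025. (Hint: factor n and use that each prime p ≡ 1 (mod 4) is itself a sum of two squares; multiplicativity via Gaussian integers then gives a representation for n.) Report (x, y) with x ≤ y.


Step 1: Factor n = 31025 = 5^2 · 17 · 73.
Step 2: Check the mod-4 condition on each prime factor: 5 ≡ 1 (mod 4), exponent 2; 17 ≡ 1 (mod 4), exponent 1; 73 ≡ 1 (mod 4), exponent 1.
All primes ≡ 3 (mod 4) appear to even exponent (or don't appear), so by the two-squares theorem n IS expressible as a sum of two squares.
Step 3: Build a representation. Group n = k² · m with k = 5 and m = 17 · 73 = 1241 (a product of primes ≡ 1 (mod 4)); a representation of m scales to one of n via (k·x)² + (k·y)² = k²(x² + y²). Each prime p ≡ 1 (mod 4) is itself a sum of two squares; find a² by testing p − a² for a perfect square:
  17: 17 − 1² = 16 = 4² ⇒ 17 = 1² + 4².
  73: 73 − 1² = 72, 73 − 2² = 69, 73 − 3² = 64 = 8² ⇒ 73 = 3² + 8².
  Combine using the Brahmagupta–Fibonacci identity (a² + b²)(c² + d²) = (ac − bd)² + (ad + bc)² = (ac + bd)² + (ad − bc)²:
  17 · 73 = 1241: from (1² + 4²)(3² + 8²), take (1·3 − 4·8, 1·8 + 4·3) = (3 − 32, 8 + 12) = (-29, 20); dropping signs (only squares matter) gives (29, 20); check 29² + 20² = 841 + 400 = 1241 ✓.
  Scale by k = 5: (5·29, 5·20) = (145, 100).
Step 4: Order so x ≤ y and verify: 100² + 145² = 10000 + 21025 = 31025 = n. ✓

n = 31025 = 100² + 145² (one valid representation with x ≤ y).


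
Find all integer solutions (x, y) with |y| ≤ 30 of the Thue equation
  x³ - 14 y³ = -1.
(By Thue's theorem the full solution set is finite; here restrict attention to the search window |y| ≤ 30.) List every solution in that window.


The equation is x³ - 14y³ = -1. For fixed y, x³ = 14·y³ − 1, so a solution requires the RHS to be a perfect cube.
Strategy: iterate y from -30 to 30, compute RHS = 14·y³ − 1, and check whether it is a (positive or negative) perfect cube.
Check small values of y:
  y = 0: RHS = -1 = (-1)³ ⇒ x = -1 works.
  y = 1: RHS = 13 is not a perfect cube.
  y = -1: RHS = -15 is not a perfect cube.
  y = 2: RHS = 111 is not a perfect cube.
  y = -2: RHS = -113 is not a perfect cube.
  y = 3: RHS = 377 is not a perfect cube.
  y = -3: RHS = -379 is not a perfect cube.
Continuing the search up to |y| = 30 finds no further solutions beyond those listed.
Collected solutions: (-1, 0).

Solutions (with |y| ≤ 30): (-1, 0).


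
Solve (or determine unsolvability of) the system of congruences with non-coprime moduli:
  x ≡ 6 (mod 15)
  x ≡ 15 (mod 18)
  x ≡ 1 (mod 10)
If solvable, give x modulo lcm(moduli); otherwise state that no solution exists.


Moduli 15, 18, 10 are not pairwise coprime, so CRT works modulo lcm(m_i) when all pairwise compatibility conditions hold.
Pairwise compatibility: gcd(m_i, m_j) must divide a_i - a_j for every pair.
Merge one congruence at a time:
  Start: x ≡ 6 (mod 15).
  Combine with x ≡ 15 (mod 18): gcd(15, 18) = 3; 15 - 6 = 9, which IS divisible by 3, so compatible.
    Write x = 6 + 15·t and substitute into x ≡ 15 (mod 18): 15·t ≡ 15 − 6 = 9 (mod 18).
    Divide the congruence (and modulus) by g = 3: 5·t ≡ 3 (mod 6).
    The inverse of 5 mod 6 is 5 (since 5·5 = 25 = 4·6 + 1), so t ≡ 5·3 = 15 ≡ 3 (mod 6).
    Then x = 6 + 15·3 = 51, valid modulo lcm(15, 18) = 90: x ≡ 51 (mod 90).
  Combine with x ≡ 1 (mod 10): gcd(90, 10) = 10; 1 - 51 = -50, which IS divisible by 10, so compatible.
    Write x = 51 + 90·t and substitute into x ≡ 1 (mod 10): 90·t ≡ 1 − 51 = -50 (mod 10).
    Divide the congruence (and modulus) by g = 10: 9·t ≡ -5 (mod 1).
    Modulo 1 every t works; take t = 0.
    Then x = 51 + 90·0 = 51, valid modulo lcm(90, 10) = 90: x ≡ 51 (mod 90).
Verify: 51 mod 15 = 6, 51 mod 18 = 15, 51 mod 10 = 1.

x ≡ 51 (mod 90).


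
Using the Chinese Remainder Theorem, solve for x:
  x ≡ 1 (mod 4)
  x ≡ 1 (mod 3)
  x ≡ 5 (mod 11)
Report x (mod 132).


Moduli 4, 3, 11 are pairwise coprime; by CRT there is a unique solution modulo M = 4 · 3 · 11 = 132.
Solve pairwise, accumulating the modulus:
  Start with x ≡ 1 (mod 4).
  Combine with x ≡ 1 (mod 3): since gcd(4, 3) = 1, we get a unique residue mod 12.
    Write x = 1 + 4·t and substitute into x ≡ 1 (mod 3): 4·t ≡ 1 − 1 = 0 (mod 3).
    Reduce coefficients mod 3: 1·t ≡ 0 (mod 3).
    So t ≡ 0 (mod 3).
    Then x = 1 + 4·0 = 1, valid modulo lcm(4, 3) = 12: x ≡ 1 (mod 12).
  Combine with x ≡ 5 (mod 11): since gcd(12, 11) = 1, we get a unique residue mod 132.
    Write x = 1 + 12·t and substitute into x ≡ 5 (mod 11): 12·t ≡ 5 − 1 = 4 (mod 11).
    Reduce coefficients mod 11: 1·t ≡ 4 (mod 11).
    So t ≡ 4 (mod 11).
    Then x = 1 + 12·4 = 49, valid modulo lcm(12, 11) = 132: x ≡ 49 (mod 132).
Verify: 49 mod 4 = 1 ✓, 49 mod 3 = 1 ✓, 49 mod 11 = 5 ✓.

x ≡ 49 (mod 132).


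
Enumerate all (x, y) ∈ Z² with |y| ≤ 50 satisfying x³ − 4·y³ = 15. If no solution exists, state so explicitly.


The equation is x³ - 4y³ = 15. For fixed y, x³ = 4·y³ + 15, so a solution requires the RHS to be a perfect cube.
Strategy: iterate y from -50 to 50, compute RHS = 4·y³ + 15, and check whether it is a (positive or negative) perfect cube.
Check small values of y:
  y = 0: RHS = 15 is not a perfect cube.
  y = 1: RHS = 19 is not a perfect cube.
  y = -1: RHS = 11 is not a perfect cube.
  y = 2: RHS = 47 is not a perfect cube.
  y = -2: RHS = -17 is not a perfect cube.
  y = 3: RHS = 123 is not a perfect cube.
  y = -3: RHS = -93 is not a perfect cube.
Continuing the search up to |y| = 50 finds no solutions either.
No (x, y) in the scanned range satisfies the equation.

No integer solutions with |y| ≤ 50.


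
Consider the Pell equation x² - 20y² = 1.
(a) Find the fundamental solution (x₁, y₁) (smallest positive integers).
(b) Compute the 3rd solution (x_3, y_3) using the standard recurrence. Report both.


Step 1: Find the fundamental solution (x₁, y₁) of x² - 20y² = 1.
  Expand √20 as a continued fraction. a₀ = ⌊√20⌋ = 4; iterate m_{k+1} = d_k·a_k − m_k, d_{k+1} = (20 − m_{k+1}²)/d_k, a_{k+1} = ⌊(a₀ + m_{k+1})/d_{k+1}⌋ (starting m₀ = 0, d₀ = 1), with convergents p_k = a_k·p_{k-1} + p_{k-2}, q_k = a_k·q_{k-1} + q_{k-2} (p₋₁ = 1, q₋₁ = 0):
  k = 0: a₀ = 4; p₀/q₀ = 4/1; p₀² − 20·q₀² = 16 − 20 = -4.
  k = 1: m = 4, d = 4, a = ⌊(4 + 4)/4⌋ = 2; p/q = (2·4 + 1)/(2·1 + 0) = 9/2; p² − 20·q² = 81 − 80 = 1.
  The first convergent with p² − 20·q² = 1 gives the fundamental solution (x₁, y₁) = (9, 2).
Step 2: Apply the recurrence (x_{n+1}, y_{n+1}) = (x₁x_n + 20y₁y_n, x₁y_n + y₁x_n) repeatedly.
  From (x_1, y_1) = (9, 2): x_2 = 9·9 + 20·2·2 = 161; y_2 = 9·2 + 2·9 = 36.
  From (x_2, y_2) = (161, 36): x_3 = 9·161 + 20·2·36 = 2889; y_3 = 9·36 + 2·161 = 646.
Step 3: Verify x_3² - 20·y_3² = 8346321 - 8346320 = 1 (should be 1). ✓

(x_1, y_1) = (9, 2); (x_3, y_3) = (2889, 646).


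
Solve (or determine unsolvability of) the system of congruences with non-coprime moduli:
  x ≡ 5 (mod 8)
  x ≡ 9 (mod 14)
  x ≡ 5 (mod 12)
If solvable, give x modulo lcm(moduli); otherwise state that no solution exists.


Moduli 8, 14, 12 are not pairwise coprime, so CRT works modulo lcm(m_i) when all pairwise compatibility conditions hold.
Pairwise compatibility: gcd(m_i, m_j) must divide a_i - a_j for every pair.
Merge one congruence at a time:
  Start: x ≡ 5 (mod 8).
  Combine with x ≡ 9 (mod 14): gcd(8, 14) = 2; 9 - 5 = 4, which IS divisible by 2, so compatible.
    Write x = 5 + 8·t and substitute into x ≡ 9 (mod 14): 8·t ≡ 9 − 5 = 4 (mod 14).
    Divide the congruence (and modulus) by g = 2: 4·t ≡ 2 (mod 7).
    The inverse of 4 mod 7 is 2 (since 4·2 = 8 = 1·7 + 1), so t ≡ 2·2 = 4 ≡ 4 (mod 7).
    Then x = 5 + 8·4 = 37, valid modulo lcm(8, 14) = 56: x ≡ 37 (mod 56).
  Combine with x ≡ 5 (mod 12): gcd(56, 12) = 4; 5 - 37 = -32, which IS divisible by 4, so compatible.
    Write x = 37 + 56·t and substitute into x ≡ 5 (mod 12): 56·t ≡ 5 − 37 = -32 (mod 12).
    Divide the congruence (and modulus) by g = 4: 14·t ≡ -8 (mod 3).
    Reduce coefficients mod 3: 2·t ≡ 1 (mod 3).
    The inverse of 2 mod 3 is 2 (since 2·2 = 4 = 1·3 + 1), so t ≡ 2·1 = 2 ≡ 2 (mod 3).
    Then x = 37 + 56·2 = 149, valid modulo lcm(56, 12) = 168: x ≡ 149 (mod 168).
Verify: 149 mod 8 = 5, 149 mod 14 = 9, 149 mod 12 = 5.

x ≡ 149 (mod 168).


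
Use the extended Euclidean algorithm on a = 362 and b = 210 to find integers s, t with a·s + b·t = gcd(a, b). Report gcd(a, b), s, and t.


Euclidean algorithm on (362, 210) — divide until remainder is 0:
  362 = 1 · 210 + 152
  210 = 1 · 152 + 58
  152 = 2 · 58 + 36
  58 = 1 · 36 + 22
  36 = 1 · 22 + 14
  22 = 1 · 14 + 8
  14 = 1 · 8 + 6
  8 = 1 · 6 + 2
  6 = 3 · 2 + 0
gcd(362, 210) = 2.
Track Bezout coefficients alongside the remainders: start with r₀ = 362 = a·1 + b·0 (s = 1, t = 0) and r₁ = 210 = a·0 + b·1 (s = 0, t = 1); each new remainder r_{k+1} = r_{k-1} − q_k·r_k inherits s_{k+1} = s_{k-1} − q_k·s_k, t_{k+1} = t_{k-1} − q_k·t_k, so r_k = a·s_k + b·t_k at every step:
  q = 1: r = 152, s = 1 − 1·0 = 1, t = 0 − 1·1 = -1  (check: 362·1 + 210·(-1) = 152)
  q = 1: r = 58, s = 0 − 1·1 = -1, t = 1 − 1·(-1) = 2  (check: 362·(-1) + 210·2 = 58)
  q = 2: r = 36, s = 1 − 2·(-1) = 3, t = -1 − 2·2 = -5  (check: 362·3 + 210·(-5) = 36)
  q = 1: r = 22, s = -1 − 1·3 = -4, t = 2 − 1·(-5) = 7  (check: 362·(-4) + 210·7 = 22)
  q = 1: r = 14, s = 3 − 1·(-4) = 7, t = -5 − 1·7 = -12  (check: 362·7 + 210·(-12) = 14)
  q = 1: r = 8, s = -4 − 1·7 = -11, t = 7 − 1·(-12) = 19  (check: 362·(-11) + 210·19 = 8)
  q = 1: r = 6, s = 7 − 1·(-11) = 18, t = -12 − 1·19 = -31  (check: 362·18 + 210·(-31) = 6)
  q = 1: r = 2, s = -11 − 1·18 = -29, t = 19 − 1·(-31) = 50  (check: 362·(-29) + 210·50 = 2)
The row with r = 2 (the gcd) gives the Bezout coefficients s = -29, t = 50.
Result: 362 · (-29) + 210 · (50) = 2.

gcd(362, 210) = 2; s = -29, t = 50 (check: 362·(-29) + 210·50 = 2).


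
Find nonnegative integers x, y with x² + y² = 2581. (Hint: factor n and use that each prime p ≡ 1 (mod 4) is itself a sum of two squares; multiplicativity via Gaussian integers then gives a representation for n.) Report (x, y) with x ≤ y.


Step 1: Factor n = 2581 = 29 · 89.
Step 2: Check the mod-4 condition on each prime factor: 29 ≡ 1 (mod 4), exponent 1; 89 ≡ 1 (mod 4), exponent 1.
All primes ≡ 3 (mod 4) appear to even exponent (or don't appear), so by the two-squares theorem n IS expressible as a sum of two squares.
Step 3: Build a representation. Here n = 29 · 89 is a product of primes ≡ 1 (mod 4). Each prime p ≡ 1 (mod 4) is itself a sum of two squares; find a² by testing p − a² for a perfect square:
  29: 29 − 1² = 28, 29 − 2² = 25 = 5² ⇒ 29 = 2² + 5².
  89: 89 − 1² = 88, 89 − 2² = 85, 89 − 3² = 80, 89 − 4² = 73, 89 − 5² = 64 = 8² ⇒ 89 = 5² + 8².
  Combine using the Brahmagupta–Fibonacci identity (a² + b²)(c² + d²) = (ac − bd)² + (ad + bc)² = (ac + bd)² + (ad − bc)²:
  29 · 89 = 2581: from (2² + 5²)(5² + 8²), take (2·5 − 5·8, 2·8 + 5·5) = (10 − 40, 16 + 25) = (-30, 41); dropping signs (only squares matter) gives (30, 41); check 30² + 41² = 900 + 1681 = 2581 ✓.
Step 4: Order so x ≤ y and verify: 30² + 41² = 900 + 1681 = 2581 = n. ✓

n = 2581 = 30² + 41² (one valid representation with x ≤ y).


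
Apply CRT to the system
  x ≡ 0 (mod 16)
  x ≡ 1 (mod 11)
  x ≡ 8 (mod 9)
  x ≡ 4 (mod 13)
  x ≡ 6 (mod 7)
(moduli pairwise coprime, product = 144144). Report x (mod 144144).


Product of moduli M = 16 · 11 · 9 · 13 · 7 = 144144.
Merge one congruence at a time:
  Start: x ≡ 0 (mod 16).
  Combine with x ≡ 1 (mod 11); new modulus lcm = 176.
    Write x = 0 + 16·t and substitute into x ≡ 1 (mod 11): 16·t ≡ 1 − 0 = 1 (mod 11).
    Reduce coefficients mod 11: 5·t ≡ 1 (mod 11).
    The inverse of 5 mod 11 is 9 (since 5·9 = 45 = 4·11 + 1), so t ≡ 9·1 = 9 ≡ 9 (mod 11).
    Then x = 0 + 16·9 = 144, valid modulo lcm(16, 11) = 176: x ≡ 144 (mod 176).
  Combine with x ≡ 8 (mod 9); new modulus lcm = 1584.
    Write x = 144 + 176·t and substitute into x ≡ 8 (mod 9): 176·t ≡ 8 − 144 = -136 (mod 9).
    Reduce coefficients mod 9: 5·t ≡ 8 (mod 9).
    The inverse of 5 mod 9 is 2 (since 5·2 = 10 = 1·9 + 1), so t ≡ 2·8 = 16 ≡ 7 (mod 9).
    Then x = 144 + 176·7 = 1376, valid modulo lcm(176, 9) = 1584: x ≡ 1376 (mod 1584).
  Combine with x ≡ 4 (mod 13); new modulus lcm = 20592.
    Write x = 1376 + 1584·t and substitute into x ≡ 4 (mod 13): 1584·t ≡ 4 − 1376 = -1372 (mod 13).
    Reduce coefficients mod 13: 11·t ≡ 6 (mod 13).
    The inverse of 11 mod 13 is 6 (since 11·6 = 66 = 5·13 + 1), so t ≡ 6·6 = 36 ≡ 10 (mod 13).
    Then x = 1376 + 1584·10 = 17216, valid modulo lcm(1584, 13) = 20592: x ≡ 17216 (mod 20592).
  Combine with x ≡ 6 (mod 7); new modulus lcm = 144144.
    Write x = 17216 + 20592·t and substitute into x ≡ 6 (mod 7): 20592·t ≡ 6 − 17216 = -17210 (mod 7).
    Reduce coefficients mod 7: 5·t ≡ 3 (mod 7).
    The inverse of 5 mod 7 is 3 (since 5·3 = 15 = 2·7 + 1), so t ≡ 3·3 = 9 ≡ 2 (mod 7).
    Then x = 17216 + 20592·2 = 58400, valid modulo lcm(20592, 7) = 144144: x ≡ 58400 (mod 144144).
Verify against each original: 58400 mod 16 = 0, 58400 mod 11 = 1, 58400 mod 9 = 8, 58400 mod 13 = 4, 58400 mod 7 = 6.

x ≡ 58400 (mod 144144).


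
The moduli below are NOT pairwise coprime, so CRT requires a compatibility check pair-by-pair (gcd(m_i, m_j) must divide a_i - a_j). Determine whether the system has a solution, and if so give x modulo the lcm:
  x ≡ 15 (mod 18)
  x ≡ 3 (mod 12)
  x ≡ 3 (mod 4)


Moduli 18, 12, 4 are not pairwise coprime, so CRT works modulo lcm(m_i) when all pairwise compatibility conditions hold.
Pairwise compatibility: gcd(m_i, m_j) must divide a_i - a_j for every pair.
Merge one congruence at a time:
  Start: x ≡ 15 (mod 18).
  Combine with x ≡ 3 (mod 12): gcd(18, 12) = 6; 3 - 15 = -12, which IS divisible by 6, so compatible.
    Write x = 15 + 18·t and substitute into x ≡ 3 (mod 12): 18·t ≡ 3 − 15 = -12 (mod 12).
    Divide the congruence (and modulus) by g = 6: 3·t ≡ -2 (mod 2).
    Reduce coefficients mod 2: 1·t ≡ 0 (mod 2).
    So t ≡ 0 (mod 2).
    Then x = 15 + 18·0 = 15, valid modulo lcm(18, 12) = 36: x ≡ 15 (mod 36).
  Combine with x ≡ 3 (mod 4): gcd(36, 4) = 4; 3 - 15 = -12, which IS divisible by 4, so compatible.
    Write x = 15 + 36·t and substitute into x ≡ 3 (mod 4): 36·t ≡ 3 − 15 = -12 (mod 4).
    Divide the congruence (and modulus) by g = 4: 9·t ≡ -3 (mod 1).
    Modulo 1 every t works; take t = 0.
    Then x = 15 + 36·0 = 15, valid modulo lcm(36, 4) = 36: x ≡ 15 (mod 36).
Verify: 15 mod 18 = 15, 15 mod 12 = 3, 15 mod 4 = 3.

x ≡ 15 (mod 36).


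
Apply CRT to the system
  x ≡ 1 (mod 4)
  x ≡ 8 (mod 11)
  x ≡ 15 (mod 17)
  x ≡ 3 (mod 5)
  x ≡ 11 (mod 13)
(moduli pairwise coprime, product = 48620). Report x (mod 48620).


Product of moduli M = 4 · 11 · 17 · 5 · 13 = 48620.
Merge one congruence at a time:
  Start: x ≡ 1 (mod 4).
  Combine with x ≡ 8 (mod 11); new modulus lcm = 44.
    Write x = 1 + 4·t and substitute into x ≡ 8 (mod 11): 4·t ≡ 8 − 1 = 7 (mod 11).
    The inverse of 4 mod 11 is 3 (since 4·3 = 12 = 1·11 + 1), so t ≡ 3·7 = 21 ≡ 10 (mod 11).
    Then x = 1 + 4·10 = 41, valid modulo lcm(4, 11) = 44: x ≡ 41 (mod 44).
  Combine with x ≡ 15 (mod 17); new modulus lcm = 748.
    Write x = 41 + 44·t and substitute into x ≡ 15 (mod 17): 44·t ≡ 15 − 41 = -26 (mod 17).
    Reduce coefficients mod 17: 10·t ≡ 8 (mod 17).
    The inverse of 10 mod 17 is 12 (since 10·12 = 120 = 7·17 + 1), so t ≡ 12·8 = 96 ≡ 11 (mod 17).
    Then x = 41 + 44·11 = 525, valid modulo lcm(44, 17) = 748: x ≡ 525 (mod 748).
  Combine with x ≡ 3 (mod 5); new modulus lcm = 3740.
    Write x = 525 + 748·t and substitute into x ≡ 3 (mod 5): 748·t ≡ 3 − 525 = -522 (mod 5).
    Reduce coefficients mod 5: 3·t ≡ 3 (mod 5).
    The inverse of 3 mod 5 is 2 (since 3·2 = 6 = 1·5 + 1), so t ≡ 2·3 = 6 ≡ 1 (mod 5).
    Then x = 525 + 748·1 = 1273, valid modulo lcm(748, 5) = 3740: x ≡ 1273 (mod 3740).
  Combine with x ≡ 11 (mod 13); new modulus lcm = 48620.
    Write x = 1273 + 3740·t and substitute into x ≡ 11 (mod 13): 3740·t ≡ 11 − 1273 = -1262 (mod 13).
    Reduce coefficients mod 13: 9·t ≡ 12 (mod 13).
    The inverse of 9 mod 13 is 3 (since 9·3 = 27 = 2·13 + 1), so t ≡ 3·12 = 36 ≡ 10 (mod 13).
    Then x = 1273 + 3740·10 = 38673, valid modulo lcm(3740, 13) = 48620: x ≡ 38673 (mod 48620).
Verify against each original: 38673 mod 4 = 1, 38673 mod 11 = 8, 38673 mod 17 = 15, 38673 mod 5 = 3, 38673 mod 13 = 11.

x ≡ 38673 (mod 48620).


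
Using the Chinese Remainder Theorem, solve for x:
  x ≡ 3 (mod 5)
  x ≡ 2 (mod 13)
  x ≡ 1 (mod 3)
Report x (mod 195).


Moduli 5, 13, 3 are pairwise coprime; by CRT there is a unique solution modulo M = 5 · 13 · 3 = 195.
Solve pairwise, accumulating the modulus:
  Start with x ≡ 3 (mod 5).
  Combine with x ≡ 2 (mod 13): since gcd(5, 13) = 1, we get a unique residue mod 65.
    Write x = 3 + 5·t and substitute into x ≡ 2 (mod 13): 5·t ≡ 2 − 3 = -1 (mod 13).
    Reduce coefficients mod 13: 5·t ≡ 12 (mod 13).
    The inverse of 5 mod 13 is 8 (since 5·8 = 40 = 3·13 + 1), so t ≡ 8·12 = 96 ≡ 5 (mod 13).
    Then x = 3 + 5·5 = 28, valid modulo lcm(5, 13) = 65: x ≡ 28 (mod 65).
  Combine with x ≡ 1 (mod 3): since gcd(65, 3) = 1, we get a unique residue mod 195.
    Write x = 28 + 65·t and substitute into x ≡ 1 (mod 3): 65·t ≡ 1 − 28 = -27 (mod 3).
    Reduce coefficients mod 3: 2·t ≡ 0 (mod 3).
    The inverse of 2 mod 3 is 2 (since 2·2 = 4 = 1·3 + 1), so t ≡ 2·0 = 0 ≡ 0 (mod 3).
    Then x = 28 + 65·0 = 28, valid modulo lcm(65, 3) = 195: x ≡ 28 (mod 195).
Verify: 28 mod 5 = 3 ✓, 28 mod 13 = 2 ✓, 28 mod 3 = 1 ✓.

x ≡ 28 (mod 195).


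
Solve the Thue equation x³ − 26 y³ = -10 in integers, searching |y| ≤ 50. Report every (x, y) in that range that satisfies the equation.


The equation is x³ - 26y³ = -10. For fixed y, x³ = 26·y³ − 10, so a solution requires the RHS to be a perfect cube.
Strategy: iterate y from -50 to 50, compute RHS = 26·y³ − 10, and check whether it is a (positive or negative) perfect cube.
Check small values of y:
  y = 0: RHS = -10 is not a perfect cube.
  y = 1: RHS = 16 is not a perfect cube.
  y = -1: RHS = -36 is not a perfect cube.
  y = 2: RHS = 198 is not a perfect cube.
  y = -2: RHS = -218 is not a perfect cube.
  y = 3: RHS = 692 is not a perfect cube.
  y = -3: RHS = -712 is not a perfect cube.
Continuing the search up to |y| = 50 finds no solutions either.
No (x, y) in the scanned range satisfies the equation.

No integer solutions with |y| ≤ 50.


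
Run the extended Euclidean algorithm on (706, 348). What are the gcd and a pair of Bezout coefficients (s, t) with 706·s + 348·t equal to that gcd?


Euclidean algorithm on (706, 348) — divide until remainder is 0:
  706 = 2 · 348 + 10
  348 = 34 · 10 + 8
  10 = 1 · 8 + 2
  8 = 4 · 2 + 0
gcd(706, 348) = 2.
Track Bezout coefficients alongside the remainders: start with r₀ = 706 = a·1 + b·0 (s = 1, t = 0) and r₁ = 348 = a·0 + b·1 (s = 0, t = 1); each new remainder r_{k+1} = r_{k-1} − q_k·r_k inherits s_{k+1} = s_{k-1} − q_k·s_k, t_{k+1} = t_{k-1} − q_k·t_k, so r_k = a·s_k + b·t_k at every step:
  q = 2: r = 10, s = 1 − 2·0 = 1, t = 0 − 2·1 = -2  (check: 706·1 + 348·(-2) = 10)
  q = 34: r = 8, s = 0 − 34·1 = -34, t = 1 − 34·(-2) = 69  (check: 706·(-34) + 348·69 = 8)
  q = 1: r = 2, s = 1 − 1·(-34) = 35, t = -2 − 1·69 = -71  (check: 706·35 + 348·(-71) = 2)
The row with r = 2 (the gcd) gives the Bezout coefficients s = 35, t = -71.
Result: 706 · (35) + 348 · (-71) = 2.

gcd(706, 348) = 2; s = 35, t = -71 (check: 706·35 + 348·(-71) = 2).


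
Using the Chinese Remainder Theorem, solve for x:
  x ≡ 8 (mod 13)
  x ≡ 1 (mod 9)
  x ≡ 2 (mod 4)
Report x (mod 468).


Moduli 13, 9, 4 are pairwise coprime; by CRT there is a unique solution modulo M = 13 · 9 · 4 = 468.
Solve pairwise, accumulating the modulus:
  Start with x ≡ 8 (mod 13).
  Combine with x ≡ 1 (mod 9): since gcd(13, 9) = 1, we get a unique residue mod 117.
    Write x = 8 + 13·t and substitute into x ≡ 1 (mod 9): 13·t ≡ 1 − 8 = -7 (mod 9).
    Reduce coefficients mod 9: 4·t ≡ 2 (mod 9).
    The inverse of 4 mod 9 is 7 (since 4·7 = 28 = 3·9 + 1), so t ≡ 7·2 = 14 ≡ 5 (mod 9).
    Then x = 8 + 13·5 = 73, valid modulo lcm(13, 9) = 117: x ≡ 73 (mod 117).
  Combine with x ≡ 2 (mod 4): since gcd(117, 4) = 1, we get a unique residue mod 468.
    Write x = 73 + 117·t and substitute into x ≡ 2 (mod 4): 117·t ≡ 2 − 73 = -71 (mod 4).
    Reduce coefficients mod 4: 1·t ≡ 1 (mod 4).
    So t ≡ 1 (mod 4).
    Then x = 73 + 117·1 = 190, valid modulo lcm(117, 4) = 468: x ≡ 190 (mod 468).
Verify: 190 mod 13 = 8 ✓, 190 mod 9 = 1 ✓, 190 mod 4 = 2 ✓.

x ≡ 190 (mod 468).


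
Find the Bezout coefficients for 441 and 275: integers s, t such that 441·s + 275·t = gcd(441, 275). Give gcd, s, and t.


Euclidean algorithm on (441, 275) — divide until remainder is 0:
  441 = 1 · 275 + 166
  275 = 1 · 166 + 109
  166 = 1 · 109 + 57
  109 = 1 · 57 + 52
  57 = 1 · 52 + 5
  52 = 10 · 5 + 2
  5 = 2 · 2 + 1
  2 = 2 · 1 + 0
gcd(441, 275) = 1.
Track Bezout coefficients alongside the remainders: start with r₀ = 441 = a·1 + b·0 (s = 1, t = 0) and r₁ = 275 = a·0 + b·1 (s = 0, t = 1); each new remainder r_{k+1} = r_{k-1} − q_k·r_k inherits s_{k+1} = s_{k-1} − q_k·s_k, t_{k+1} = t_{k-1} − q_k·t_k, so r_k = a·s_k + b·t_k at every step:
  q = 1: r = 166, s = 1 − 1·0 = 1, t = 0 − 1·1 = -1  (check: 441·1 + 275·(-1) = 166)
  q = 1: r = 109, s = 0 − 1·1 = -1, t = 1 − 1·(-1) = 2  (check: 441·(-1) + 275·2 = 109)
  q = 1: r = 57, s = 1 − 1·(-1) = 2, t = -1 − 1·2 = -3  (check: 441·2 + 275·(-3) = 57)
  q = 1: r = 52, s = -1 − 1·2 = -3, t = 2 − 1·(-3) = 5  (check: 441·(-3) + 275·5 = 52)
  q = 1: r = 5, s = 2 − 1·(-3) = 5, t = -3 − 1·5 = -8  (check: 441·5 + 275·(-8) = 5)
  q = 10: r = 2, s = -3 − 10·5 = -53, t = 5 − 10·(-8) = 85  (check: 441·(-53) + 275·85 = 2)
  q = 2: r = 1, s = 5 − 2·(-53) = 111, t = -8 − 2·85 = -178  (check: 441·111 + 275·(-178) = 1)
The row with r = 1 (the gcd) gives the Bezout coefficients s = 111, t = -178.
Result: 441 · (111) + 275 · (-178) = 1.

gcd(441, 275) = 1; s = 111, t = -178 (check: 441·111 + 275·(-178) = 1).


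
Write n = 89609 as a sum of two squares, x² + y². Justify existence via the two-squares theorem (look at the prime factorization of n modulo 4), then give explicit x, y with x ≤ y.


Step 1: Factor n = 89609 = 13 · 61 · 113.
Step 2: Check the mod-4 condition on each prime factor: 13 ≡ 1 (mod 4), exponent 1; 61 ≡ 1 (mod 4), exponent 1; 113 ≡ 1 (mod 4), exponent 1.
All primes ≡ 3 (mod 4) appear to even exponent (or don't appear), so by the two-squares theorem n IS expressible as a sum of two squares.
Step 3: Build a representation. Here n = 13 · 61 · 113 is a product of primes ≡ 1 (mod 4). Each prime p ≡ 1 (mod 4) is itself a sum of two squares; find a² by testing p − a² for a perfect square:
  13: 13 − 1² = 12, 13 − 2² = 9 = 3² ⇒ 13 = 2² + 3².
  61: 61 − 1² = 60, 61 − 2² = 57, 61 − 3² = 52, 61 − 4² = 45, 61 − 5² = 36 = 6² ⇒ 61 = 5² + 6².
  113: 113 − 1² = 112, 113 − 2² = 109, 113 − 3² = 104, 113 − 4² = 97, 113 − 5² = 88, 113 − 6² = 77, 113 − 7² = 64 = 8² ⇒ 113 = 7² + 8².
  Combine using the Brahmagupta–Fibonacci identity (a² + b²)(c² + d²) = (ac − bd)² + (ad + bc)² = (ac + bd)² + (ad − bc)²:
  13 · 61 = 793: from (2² + 3²)(5² + 6²), take (2·5 − 3·6, 2·6 + 3·5) = (10 − 18, 12 + 15) = (-8, 27); dropping signs (only squares matter) gives (8, 27); check 8² + 27² = 64 + 729 = 793 ✓.
  793 · 113 = 89609: from (8² + 27²)(7² + 8²), take (8·7 − 27·8, 8·8 + 27·7) = (56 − 216, 64 + 189) = (-160, 253); dropping signs (only squares matter) gives (160, 253); check 160² + 253² = 25600 + 64009 = 89609 ✓.
Step 4: Order so x ≤ y and verify: 160² + 253² = 25600 + 64009 = 89609 = n. ✓

n = 89609 = 160² + 253² (one valid representation with x ≤ y).


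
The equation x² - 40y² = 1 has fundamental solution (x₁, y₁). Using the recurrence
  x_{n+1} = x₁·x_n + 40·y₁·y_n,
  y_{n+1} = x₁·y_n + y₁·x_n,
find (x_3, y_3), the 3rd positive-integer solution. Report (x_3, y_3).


Step 1: Find the fundamental solution (x₁, y₁) of x² - 40y² = 1.
  Expand √40 as a continued fraction. a₀ = ⌊√40⌋ = 6; iterate m_{k+1} = d_k·a_k − m_k, d_{k+1} = (40 − m_{k+1}²)/d_k, a_{k+1} = ⌊(a₀ + m_{k+1})/d_{k+1}⌋ (starting m₀ = 0, d₀ = 1), with convergents p_k = a_k·p_{k-1} + p_{k-2}, q_k = a_k·q_{k-1} + q_{k-2} (p₋₁ = 1, q₋₁ = 0):
  k = 0: a₀ = 6; p₀/q₀ = 6/1; p₀² − 40·q₀² = 36 − 40 = -4.
  k = 1: m = 6, d = 4, a = ⌊(6 + 6)/4⌋ = 3; p/q = (3·6 + 1)/(3·1 + 0) = 19/3; p² − 40·q² = 361 − 360 = 1.
  The first convergent with p² − 40·q² = 1 gives the fundamental solution (x₁, y₁) = (19, 3).
Step 2: Apply the recurrence (x_{n+1}, y_{n+1}) = (x₁x_n + 40y₁y_n, x₁y_n + y₁x_n) repeatedly.
  From (x_1, y_1) = (19, 3): x_2 = 19·19 + 40·3·3 = 721; y_2 = 19·3 + 3·19 = 114.
  From (x_2, y_2) = (721, 114): x_3 = 19·721 + 40·3·114 = 27379; y_3 = 19·114 + 3·721 = 4329.
Step 3: Verify x_3² - 40·y_3² = 749609641 - 749609640 = 1 (should be 1). ✓

(x_1, y_1) = (19, 3); (x_3, y_3) = (27379, 4329).


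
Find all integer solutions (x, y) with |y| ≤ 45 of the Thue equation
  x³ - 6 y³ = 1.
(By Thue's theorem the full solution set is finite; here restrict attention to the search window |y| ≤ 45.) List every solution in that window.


The equation is x³ - 6y³ = 1. For fixed y, x³ = 6·y³ + 1, so a solution requires the RHS to be a perfect cube.
Strategy: iterate y from -45 to 45, compute RHS = 6·y³ + 1, and check whether it is a (positive or negative) perfect cube.
Check small values of y:
  y = 0: RHS = 1 = (1)³ ⇒ x = 1 works.
  y = 1: RHS = 7 is not a perfect cube.
  y = -1: RHS = -5 is not a perfect cube.
  y = 2: RHS = 49 is not a perfect cube.
  y = -2: RHS = -47 is not a perfect cube.
  y = 3: RHS = 163 is not a perfect cube.
  y = -3: RHS = -161 is not a perfect cube.
Continuing the search up to |y| = 45 finds no further solutions beyond those listed.
Collected solutions: (1, 0).

Solutions (with |y| ≤ 45): (1, 0).


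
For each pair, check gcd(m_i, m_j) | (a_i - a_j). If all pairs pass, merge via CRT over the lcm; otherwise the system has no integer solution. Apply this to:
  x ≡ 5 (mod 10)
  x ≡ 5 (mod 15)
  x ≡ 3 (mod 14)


Moduli 10, 15, 14 are not pairwise coprime, so CRT works modulo lcm(m_i) when all pairwise compatibility conditions hold.
Pairwise compatibility: gcd(m_i, m_j) must divide a_i - a_j for every pair.
Merge one congruence at a time:
  Start: x ≡ 5 (mod 10).
  Combine with x ≡ 5 (mod 15): gcd(10, 15) = 5; 5 - 5 = 0, which IS divisible by 5, so compatible.
    Write x = 5 + 10·t and substitute into x ≡ 5 (mod 15): 10·t ≡ 5 − 5 = 0 (mod 15).
    Divide the congruence (and modulus) by g = 5: 2·t ≡ 0 (mod 3).
    The inverse of 2 mod 3 is 2 (since 2·2 = 4 = 1·3 + 1), so t ≡ 2·0 = 0 ≡ 0 (mod 3).
    Then x = 5 + 10·0 = 5, valid modulo lcm(10, 15) = 30: x ≡ 5 (mod 30).
  Combine with x ≡ 3 (mod 14): gcd(30, 14) = 2; 3 - 5 = -2, which IS divisible by 2, so compatible.
    Write x = 5 + 30·t and substitute into x ≡ 3 (mod 14): 30·t ≡ 3 − 5 = -2 (mod 14).
    Divide the congruence (and modulus) by g = 2: 15·t ≡ -1 (mod 7).
    Reduce coefficients mod 7: 1·t ≡ 6 (mod 7).
    So t ≡ 6 (mod 7).
    Then x = 5 + 30·6 = 185, valid modulo lcm(30, 14) = 210: x ≡ 185 (mod 210).
Verify: 185 mod 10 = 5, 185 mod 15 = 5, 185 mod 14 = 3.

x ≡ 185 (mod 210).


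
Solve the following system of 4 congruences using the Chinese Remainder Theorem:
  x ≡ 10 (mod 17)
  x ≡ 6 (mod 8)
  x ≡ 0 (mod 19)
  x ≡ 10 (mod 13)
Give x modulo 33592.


Product of moduli M = 17 · 8 · 19 · 13 = 33592.
Merge one congruence at a time:
  Start: x ≡ 10 (mod 17).
  Combine with x ≡ 6 (mod 8); new modulus lcm = 136.
    Write x = 10 + 17·t and substitute into x ≡ 6 (mod 8): 17·t ≡ 6 − 10 = -4 (mod 8).
    Reduce coefficients mod 8: 1·t ≡ 4 (mod 8).
    So t ≡ 4 (mod 8).
    Then x = 10 + 17·4 = 78, valid modulo lcm(17, 8) = 136: x ≡ 78 (mod 136).
  Combine with x ≡ 0 (mod 19); new modulus lcm = 2584.
    Write x = 78 + 136·t and substitute into x ≡ 0 (mod 19): 136·t ≡ 0 − 78 = -78 (mod 19).
    Reduce coefficients mod 19: 3·t ≡ 17 (mod 19).
    The inverse of 3 mod 19 is 13 (since 3·13 = 39 = 2·19 + 1), so t ≡ 13·17 = 221 ≡ 12 (mod 19).
    Then x = 78 + 136·12 = 1710, valid modulo lcm(136, 19) = 2584: x ≡ 1710 (mod 2584).
  Combine with x ≡ 10 (mod 13); new modulus lcm = 33592.
    Write x = 1710 + 2584·t and substitute into x ≡ 10 (mod 13): 2584·t ≡ 10 − 1710 = -1700 (mod 13).
    Reduce coefficients mod 13: 10·t ≡ 3 (mod 13).
    The inverse of 10 mod 13 is 4 (since 10·4 = 40 = 3·13 + 1), so t ≡ 4·3 = 12 ≡ 12 (mod 13).
    Then x = 1710 + 2584·12 = 32718, valid modulo lcm(2584, 13) = 33592: x ≡ 32718 (mod 33592).
Verify against each original: 32718 mod 17 = 10, 32718 mod 8 = 6, 32718 mod 19 = 0, 32718 mod 13 = 10.

x ≡ 32718 (mod 33592).


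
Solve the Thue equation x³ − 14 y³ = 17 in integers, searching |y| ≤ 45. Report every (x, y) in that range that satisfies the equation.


The equation is x³ - 14y³ = 17. For fixed y, x³ = 14·y³ + 17, so a solution requires the RHS to be a perfect cube.
Strategy: iterate y from -45 to 45, compute RHS = 14·y³ + 17, and check whether it is a (positive or negative) perfect cube.
Check small values of y:
  y = 0: RHS = 17 is not a perfect cube.
  y = 1: RHS = 31 is not a perfect cube.
  y = -1: RHS = 3 is not a perfect cube.
  y = 2: RHS = 129 is not a perfect cube.
  y = -2: RHS = -95 is not a perfect cube.
  y = 3: RHS = 395 is not a perfect cube.
  y = -3: RHS = -361 is not a perfect cube.
Continuing the search up to |y| = 45 finds no solutions either.
No (x, y) in the scanned range satisfies the equation.

No integer solutions with |y| ≤ 45.


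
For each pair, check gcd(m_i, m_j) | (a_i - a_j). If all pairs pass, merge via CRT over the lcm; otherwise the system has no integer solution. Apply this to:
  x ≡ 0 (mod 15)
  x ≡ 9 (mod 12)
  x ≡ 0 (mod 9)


Moduli 15, 12, 9 are not pairwise coprime, so CRT works modulo lcm(m_i) when all pairwise compatibility conditions hold.
Pairwise compatibility: gcd(m_i, m_j) must divide a_i - a_j for every pair.
Merge one congruence at a time:
  Start: x ≡ 0 (mod 15).
  Combine with x ≡ 9 (mod 12): gcd(15, 12) = 3; 9 - 0 = 9, which IS divisible by 3, so compatible.
    Write x = 0 + 15·t and substitute into x ≡ 9 (mod 12): 15·t ≡ 9 − 0 = 9 (mod 12).
    Divide the congruence (and modulus) by g = 3: 5·t ≡ 3 (mod 4).
    Reduce coefficients mod 4: 1·t ≡ 3 (mod 4).
    So t ≡ 3 (mod 4).
    Then x = 0 + 15·3 = 45, valid modulo lcm(15, 12) = 60: x ≡ 45 (mod 60).
  Combine with x ≡ 0 (mod 9): gcd(60, 9) = 3; 0 - 45 = -45, which IS divisible by 3, so compatible.
    Write x = 45 + 60·t and substitute into x ≡ 0 (mod 9): 60·t ≡ 0 − 45 = -45 (mod 9).
    Divide the congruence (and modulus) by g = 3: 20·t ≡ -15 (mod 3).
    Reduce coefficients mod 3: 2·t ≡ 0 (mod 3).
    The inverse of 2 mod 3 is 2 (since 2·2 = 4 = 1·3 + 1), so t ≡ 2·0 = 0 ≡ 0 (mod 3).
    Then x = 45 + 60·0 = 45, valid modulo lcm(60, 9) = 180: x ≡ 45 (mod 180).
Verify: 45 mod 15 = 0, 45 mod 12 = 9, 45 mod 9 = 0.

x ≡ 45 (mod 180).


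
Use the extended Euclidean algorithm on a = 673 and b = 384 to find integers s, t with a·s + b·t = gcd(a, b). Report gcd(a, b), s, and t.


Euclidean algorithm on (673, 384) — divide until remainder is 0:
  673 = 1 · 384 + 289
  384 = 1 · 289 + 95
  289 = 3 · 95 + 4
  95 = 23 · 4 + 3
  4 = 1 · 3 + 1
  3 = 3 · 1 + 0
gcd(673, 384) = 1.
Track Bezout coefficients alongside the remainders: start with r₀ = 673 = a·1 + b·0 (s = 1, t = 0) and r₁ = 384 = a·0 + b·1 (s = 0, t = 1); each new remainder r_{k+1} = r_{k-1} − q_k·r_k inherits s_{k+1} = s_{k-1} − q_k·s_k, t_{k+1} = t_{k-1} − q_k·t_k, so r_k = a·s_k + b·t_k at every step:
  q = 1: r = 289, s = 1 − 1·0 = 1, t = 0 − 1·1 = -1  (check: 673·1 + 384·(-1) = 289)
  q = 1: r = 95, s = 0 − 1·1 = -1, t = 1 − 1·(-1) = 2  (check: 673·(-1) + 384·2 = 95)
  q = 3: r = 4, s = 1 − 3·(-1) = 4, t = -1 − 3·2 = -7  (check: 673·4 + 384·(-7) = 4)
  q = 23: r = 3, s = -1 − 23·4 = -93, t = 2 − 23·(-7) = 163  (check: 673·(-93) + 384·163 = 3)
  q = 1: r = 1, s = 4 − 1·(-93) = 97, t = -7 − 1·163 = -170  (check: 673·97 + 384·(-170) = 1)
The row with r = 1 (the gcd) gives the Bezout coefficients s = 97, t = -170.
Result: 673 · (97) + 384 · (-170) = 1.

gcd(673, 384) = 1; s = 97, t = -170 (check: 673·97 + 384·(-170) = 1).


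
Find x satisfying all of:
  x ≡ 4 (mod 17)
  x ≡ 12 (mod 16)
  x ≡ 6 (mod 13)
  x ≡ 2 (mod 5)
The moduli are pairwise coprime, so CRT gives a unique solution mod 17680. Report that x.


Product of moduli M = 17 · 16 · 13 · 5 = 17680.
Merge one congruence at a time:
  Start: x ≡ 4 (mod 17).
  Combine with x ≡ 12 (mod 16); new modulus lcm = 272.
    Write x = 4 + 17·t and substitute into x ≡ 12 (mod 16): 17·t ≡ 12 − 4 = 8 (mod 16).
    Reduce coefficients mod 16: 1·t ≡ 8 (mod 16).
    So t ≡ 8 (mod 16).
    Then x = 4 + 17·8 = 140, valid modulo lcm(17, 16) = 272: x ≡ 140 (mod 272).
  Combine with x ≡ 6 (mod 13); new modulus lcm = 3536.
    Write x = 140 + 272·t and substitute into x ≡ 6 (mod 13): 272·t ≡ 6 − 140 = -134 (mod 13).
    Reduce coefficients mod 13: 12·t ≡ 9 (mod 13).
    The inverse of 12 mod 13 is 12 (since 12·12 = 144 = 11·13 + 1), so t ≡ 12·9 = 108 ≡ 4 (mod 13).
    Then x = 140 + 272·4 = 1228, valid modulo lcm(272, 13) = 3536: x ≡ 1228 (mod 3536).
  Combine with x ≡ 2 (mod 5); new modulus lcm = 17680.
    Write x = 1228 + 3536·t and substitute into x ≡ 2 (mod 5): 3536·t ≡ 2 − 1228 = -1226 (mod 5).
    Reduce coefficients mod 5: 1·t ≡ 4 (mod 5).
    So t ≡ 4 (mod 5).
    Then x = 1228 + 3536·4 = 15372, valid modulo lcm(3536, 5) = 17680: x ≡ 15372 (mod 17680).
Verify against each original: 15372 mod 17 = 4, 15372 mod 16 = 12, 15372 mod 13 = 6, 15372 mod 5 = 2.

x ≡ 15372 (mod 17680).


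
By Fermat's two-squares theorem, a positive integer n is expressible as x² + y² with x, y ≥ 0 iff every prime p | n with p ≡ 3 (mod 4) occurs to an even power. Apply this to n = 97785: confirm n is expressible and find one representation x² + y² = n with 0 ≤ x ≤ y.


Step 1: Factor n = 97785 = 3^2 · 5 · 41 · 53.
Step 2: Check the mod-4 condition on each prime factor: 3 ≡ 3 (mod 4), exponent 2 (must be even); 5 ≡ 1 (mod 4), exponent 1; 41 ≡ 1 (mod 4), exponent 1; 53 ≡ 1 (mod 4), exponent 1.
All primes ≡ 3 (mod 4) appear to even exponent (or don't appear), so by the two-squares theorem n IS expressible as a sum of two squares.
Step 3: Build a representation. Group n = k² · m with k = 3 and m = 5 · 41 · 53 = 10865 (a product of primes ≡ 1 (mod 4)); a representation of m scales to one of n via (k·x)² + (k·y)² = k²(x² + y²). Each prime p ≡ 1 (mod 4) is itself a sum of two squares; find a² by testing p − a² for a perfect square:
  5: 5 − 1² = 4 = 2² ⇒ 5 = 1² + 2².
  41: 41 − 1² = 40, 41 − 2² = 37, 41 − 3² = 32, 41 − 4² = 25 = 5² ⇒ 41 = 4² + 5².
  53: 53 − 1² = 52, 53 − 2² = 49 = 7² ⇒ 53 = 2² + 7².
  Combine using the Brahmagupta–Fibonacci identity (a² + b²)(c² + d²) = (ac − bd)² + (ad + bc)² = (ac + bd)² + (ad − bc)²:
  5 · 41 = 205: from (1² + 2²)(4² + 5²), take (1·4 − 2·5, 1·5 + 2·4) = (4 − 10, 5 + 8) = (-6, 13); dropping signs (only squares matter) gives (6, 13); check 6² + 13² = 36 + 169 = 205 ✓.
  205 · 53 = 10865: from (6² + 13²)(2² + 7²), take (6·2 − 13·7, 6·7 + 13·2) = (12 − 91, 42 + 26) = (-79, 68); dropping signs (only squares matter) gives (79, 68); check 79² + 68² = 6241 + 4624 = 10865 ✓.
  Scale by k = 3: (3·79, 3·68) = (237, 204).
Step 4: Order so x ≤ y and verify: 204² + 237² = 41616 + 56169 = 97785 = n. ✓

n = 97785 = 204² + 237² (one valid representation with x ≤ y).
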